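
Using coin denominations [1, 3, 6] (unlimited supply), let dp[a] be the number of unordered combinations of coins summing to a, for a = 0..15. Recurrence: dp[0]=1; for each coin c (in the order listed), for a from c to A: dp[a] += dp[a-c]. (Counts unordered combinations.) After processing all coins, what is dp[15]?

12

after  coin     0     1     2     3     4     5     6     7     8     9    10    11    12    13    14    15
          1     1     1     1     1     1     1     1     1     1     1     1     1     1     1     1     1
          3     1     1     1     2     2     2     3     3     3     4     4     4     5     5     5     6
          6     1     1     1     2     2     2     4     4     4     6     6     6     9     9     9    12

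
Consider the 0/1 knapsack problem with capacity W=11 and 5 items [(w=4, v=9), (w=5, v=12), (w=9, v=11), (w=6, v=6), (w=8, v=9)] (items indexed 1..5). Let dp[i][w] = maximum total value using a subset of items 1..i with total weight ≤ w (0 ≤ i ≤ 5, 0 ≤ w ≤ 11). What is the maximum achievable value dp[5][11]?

i\w   0   1   2   3   4   5   6   7   8   9  10  11
  0   0   0   0   0   0   0   0   0   0   0   0   0
  1   0   0   0   0   9   9   9   9   9   9   9   9
  2   0   0   0   0   9  12  12  12  12  21  21  21
  3   0   0   0   0   9  12  12  12  12  21  21  21
  4   0   0   0   0   9  12  12  12  12  21  21  21
  5   0   0   0   0   9  12  12  12  12  21  21  21

21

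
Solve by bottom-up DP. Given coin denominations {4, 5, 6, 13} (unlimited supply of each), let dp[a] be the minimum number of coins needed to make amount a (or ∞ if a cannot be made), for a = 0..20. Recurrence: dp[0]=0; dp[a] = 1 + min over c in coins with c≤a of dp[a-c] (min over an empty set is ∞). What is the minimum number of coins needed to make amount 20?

 a  0  1  2  3  4  5  6  7  8  9 10 11 12 13 14 15 16 17 18 19 20
dp  0  -  -  -  1  1  1  -  2  2  2  2  2  1  3  3  3  2  2  2  4
(- denotes ∞ / unreachable)

4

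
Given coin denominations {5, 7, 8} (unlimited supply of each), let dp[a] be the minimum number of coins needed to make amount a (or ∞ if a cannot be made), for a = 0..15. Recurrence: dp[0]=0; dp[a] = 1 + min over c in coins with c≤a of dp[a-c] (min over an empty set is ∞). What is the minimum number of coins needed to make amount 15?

2

 a  0  1  2  3  4  5  6  7  8  9 10 11 12 13 14 15
dp  0  -  -  -  -  1  -  1  1  -  2  -  2  2  2  2
(- denotes ∞ / unreachable)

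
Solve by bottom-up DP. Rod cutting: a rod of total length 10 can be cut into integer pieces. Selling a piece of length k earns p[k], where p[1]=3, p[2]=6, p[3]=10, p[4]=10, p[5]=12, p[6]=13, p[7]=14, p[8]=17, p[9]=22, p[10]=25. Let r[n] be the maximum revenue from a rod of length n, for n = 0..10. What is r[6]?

   n    0    1    2    3    4    5    6    7    8    9   10
r[n]    0    3    6   10   13   16   20   23   26   30   33

20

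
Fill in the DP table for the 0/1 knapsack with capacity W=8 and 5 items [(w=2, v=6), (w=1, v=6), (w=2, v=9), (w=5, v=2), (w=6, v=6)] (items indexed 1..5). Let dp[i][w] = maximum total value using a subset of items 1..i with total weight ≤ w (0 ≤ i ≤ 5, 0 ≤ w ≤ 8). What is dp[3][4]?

i\w   0   1   2   3   4   5   6   7   8
  0   0   0   0   0   0   0   0   0   0
  1   0   0   6   6   6   6   6   6   6
  2   0   6   6  12  12  12  12  12  12
  3   0   6   9  15  15  21  21  21  21
  4   0   6   9  15  15  21  21  21  21
  5   0   6   9  15  15  21  21  21  21

15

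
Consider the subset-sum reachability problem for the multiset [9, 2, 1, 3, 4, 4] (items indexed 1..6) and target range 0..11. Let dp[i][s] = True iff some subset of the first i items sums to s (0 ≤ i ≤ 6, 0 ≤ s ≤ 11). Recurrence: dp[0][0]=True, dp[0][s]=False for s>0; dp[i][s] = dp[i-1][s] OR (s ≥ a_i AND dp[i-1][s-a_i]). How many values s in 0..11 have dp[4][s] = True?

i\s   0   1   2   3   4   5   6   7   8   9  10  11
  0   T   F   F   F   F   F   F   F   F   F   F   F
  1   T   F   F   F   F   F   F   F   F   T   F   F
  2   T   F   T   F   F   F   F   F   F   T   F   T
  3   T   T   T   T   F   F   F   F   F   T   T   T
  4   T   T   T   T   T   T   T   F   F   T   T   T
  5   T   T   T   T   T   T   T   T   T   T   T   T
  6   T   T   T   T   T   T   T   T   T   T   T   T

10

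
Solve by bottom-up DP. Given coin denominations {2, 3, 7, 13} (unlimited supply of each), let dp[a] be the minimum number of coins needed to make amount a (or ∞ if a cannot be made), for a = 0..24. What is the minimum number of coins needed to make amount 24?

 a  0  1  2  3  4  5  6  7  8  9 10 11 12 13 14 15 16 17 18 19 20 21 22 23 24
dp  0  -  1  1  2  2  2  1  3  2  2  3  3  1  2  2  2  3  3  3  2  3  3  3  4
(- denotes ∞ / unreachable)

4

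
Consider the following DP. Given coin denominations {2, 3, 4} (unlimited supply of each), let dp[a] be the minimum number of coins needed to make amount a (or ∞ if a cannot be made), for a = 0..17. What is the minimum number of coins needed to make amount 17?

5

 a  0  1  2  3  4  5  6  7  8  9 10 11 12 13 14 15 16 17
dp  0  -  1  1  1  2  2  2  2  3  3  3  3  4  4  4  4  5
(- denotes ∞ / unreachable)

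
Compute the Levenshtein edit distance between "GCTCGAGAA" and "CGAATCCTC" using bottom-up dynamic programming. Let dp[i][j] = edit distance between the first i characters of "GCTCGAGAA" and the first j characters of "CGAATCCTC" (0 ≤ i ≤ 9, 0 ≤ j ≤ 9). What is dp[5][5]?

   ''  C  G  A  A  T  C  C  T  C
''  0  1  2  3  4  5  6  7  8  9
 G  1  1  1  2  3  4  5  6  7  8
 C  2  1  2  2  3  4  4  5  6  7
 T  3  2  2  3  3  3  4  5  5  6
 C  4  3  3  3  4  4  3  4  5  5
 G  5  4  3  4  4  5  4  4  5  6
 A  6  5  4  3  4  5  5  5  5  6
 G  7  6  5  4  4  5  6  6  6  6
 A  8  7  6  5  4  5  6  7  7  7
 A  9  8  7  6  5  5  6  7  8  8

5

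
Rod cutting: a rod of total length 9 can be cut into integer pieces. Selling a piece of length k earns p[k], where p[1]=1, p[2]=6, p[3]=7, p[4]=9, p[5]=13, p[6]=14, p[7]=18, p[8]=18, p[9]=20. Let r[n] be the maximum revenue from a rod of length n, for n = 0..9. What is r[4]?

   n    0    1    2    3    4    5    6    7    8    9
r[n]    0    1    6    7   12   13   18   19   24   25

12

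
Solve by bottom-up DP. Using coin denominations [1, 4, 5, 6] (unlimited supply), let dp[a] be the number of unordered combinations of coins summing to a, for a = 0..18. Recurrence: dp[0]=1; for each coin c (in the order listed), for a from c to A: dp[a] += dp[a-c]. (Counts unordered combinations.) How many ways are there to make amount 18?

after  coin     0     1     2     3     4     5     6     7     8     9    10    11    12    13    14    15    16    17    18
          1     1     1     1     1     1     1     1     1     1     1     1     1     1     1     1     1     1     1     1
          4     1     1     1     1     2     2     2     2     3     3     3     3     4     4     4     4     5     5     5
          5     1     1     1     1     2     3     3     3     4     5     6     6     7     8     9    10    11    12    13
          6     1     1     1     1     2     3     4     4     5     6     8     9    11    12    14    16    19    21    24

24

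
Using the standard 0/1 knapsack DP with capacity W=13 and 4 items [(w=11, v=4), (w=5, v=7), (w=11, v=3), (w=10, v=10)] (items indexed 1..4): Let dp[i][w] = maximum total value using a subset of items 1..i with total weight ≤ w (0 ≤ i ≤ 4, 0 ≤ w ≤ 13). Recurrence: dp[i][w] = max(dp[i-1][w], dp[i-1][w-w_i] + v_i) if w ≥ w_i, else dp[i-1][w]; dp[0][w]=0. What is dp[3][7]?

i\w   0   1   2   3   4   5   6   7   8   9  10  11  12  13
  0   0   0   0   0   0   0   0   0   0   0   0   0   0   0
  1   0   0   0   0   0   0   0   0   0   0   0   4   4   4
  2   0   0   0   0   0   7   7   7   7   7   7   7   7   7
  3   0   0   0   0   0   7   7   7   7   7   7   7   7   7
  4   0   0   0   0   0   7   7   7   7   7  10  10  10  10

7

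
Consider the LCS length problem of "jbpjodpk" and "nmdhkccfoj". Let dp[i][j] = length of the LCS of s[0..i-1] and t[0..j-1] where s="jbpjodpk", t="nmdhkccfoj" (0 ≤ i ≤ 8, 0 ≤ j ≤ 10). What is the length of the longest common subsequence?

   ''  n  m  d  h  k  c  c  f  o  j
''  0  0  0  0  0  0  0  0  0  0  0
 j  0  0  0  0  0  0  0  0  0  0  1
 b  0  0  0  0  0  0  0  0  0  0  1
 p  0  0  0  0  0  0  0  0  0  0  1
 j  0  0  0  0  0  0  0  0  0  0  1
 o  0  0  0  0  0  0  0  0  0  1  1
 d  0  0  0  1  1  1  1  1  1  1  1
 p  0  0  0  1  1  1  1  1  1  1  1
 k  0  0  0  1  1  2  2  2  2  2  2

2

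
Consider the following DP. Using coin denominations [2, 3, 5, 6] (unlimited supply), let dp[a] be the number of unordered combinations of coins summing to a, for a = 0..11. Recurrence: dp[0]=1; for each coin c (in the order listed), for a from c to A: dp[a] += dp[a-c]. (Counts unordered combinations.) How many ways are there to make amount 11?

after  coin     0     1     2     3     4     5     6     7     8     9    10    11
          2     1     0     1     0     1     0     1     0     1     0     1     0
          3     1     0     1     1     1     1     2     1     2     2     2     2
          5     1     0     1     1     1     2     2     2     3     3     4     4
          6     1     0     1     1     1     2     3     2     4     4     5     6

6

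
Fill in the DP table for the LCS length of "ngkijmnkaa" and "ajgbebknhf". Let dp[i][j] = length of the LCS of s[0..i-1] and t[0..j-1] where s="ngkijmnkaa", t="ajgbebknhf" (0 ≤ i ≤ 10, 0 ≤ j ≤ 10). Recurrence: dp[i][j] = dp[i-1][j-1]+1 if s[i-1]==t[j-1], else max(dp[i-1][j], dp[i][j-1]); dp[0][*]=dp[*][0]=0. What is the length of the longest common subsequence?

3

   ''  a  j  g  b  e  b  k  n  h  f
''  0  0  0  0  0  0  0  0  0  0  0
 n  0  0  0  0  0  0  0  0  1  1  1
 g  0  0  0  1  1  1  1  1  1  1  1
 k  0  0  0  1  1  1  1  2  2  2  2
 i  0  0  0  1  1  1  1  2  2  2  2
 j  0  0  1  1  1  1  1  2  2  2  2
 m  0  0  1  1  1  1  1  2  2  2  2
 n  0  0  1  1  1  1  1  2  3  3  3
 k  0  0  1  1  1  1  1  2  3  3  3
 a  0  1  1  1  1  1  1  2  3  3  3
 a  0  1  1  1  1  1  1  2  3  3  3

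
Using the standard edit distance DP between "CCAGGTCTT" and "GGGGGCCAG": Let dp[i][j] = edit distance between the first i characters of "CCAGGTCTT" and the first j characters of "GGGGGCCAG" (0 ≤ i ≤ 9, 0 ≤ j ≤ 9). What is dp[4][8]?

6

   ''  G  G  G  G  G  C  C  A  G
''  0  1  2  3  4  5  6  7  8  9
 C  1  1  2  3  4  5  5  6  7  8
 C  2  2  2  3  4  5  5  5  6  7
 A  3  3  3  3  4  5  6  6  5  6
 G  4  3  3  3  3  4  5  6  6  5
 G  5  4  3  3  3  3  4  5  6  6
 T  6  5  4  4  4  4  4  5  6  7
 C  7  6  5  5  5  5  4  4  5  6
 T  8  7  6  6  6  6  5  5  5  6
 T  9  8  7  7  7  7  6  6  6  6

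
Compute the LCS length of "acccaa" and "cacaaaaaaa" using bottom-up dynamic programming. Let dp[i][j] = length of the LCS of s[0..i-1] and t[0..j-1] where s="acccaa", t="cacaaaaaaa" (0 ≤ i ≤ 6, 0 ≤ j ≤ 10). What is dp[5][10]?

3

   ''  c  a  c  a  a  a  a  a  a  a
''  0  0  0  0  0  0  0  0  0  0  0
 a  0  0  1  1  1  1  1  1  1  1  1
 c  0  1  1  2  2  2  2  2  2  2  2
 c  0  1  1  2  2  2  2  2  2  2  2
 c  0  1  1  2  2  2  2  2  2  2  2
 a  0  1  2  2  3  3  3  3  3  3  3
 a  0  1  2  2  3  4  4  4  4  4  4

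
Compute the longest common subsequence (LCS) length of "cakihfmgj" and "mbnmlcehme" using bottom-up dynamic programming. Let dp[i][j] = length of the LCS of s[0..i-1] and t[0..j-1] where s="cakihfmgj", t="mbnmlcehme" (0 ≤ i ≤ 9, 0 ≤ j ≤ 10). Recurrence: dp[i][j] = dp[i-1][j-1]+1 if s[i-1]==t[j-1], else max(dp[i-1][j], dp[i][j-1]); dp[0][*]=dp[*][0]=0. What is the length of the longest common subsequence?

   ''  m  b  n  m  l  c  e  h  m  e
''  0  0  0  0  0  0  0  0  0  0  0
 c  0  0  0  0  0  0  1  1  1  1  1
 a  0  0  0  0  0  0  1  1  1  1  1
 k  0  0  0  0  0  0  1  1  1  1  1
 i  0  0  0  0  0  0  1  1  1  1  1
 h  0  0  0  0  0  0  1  1  2  2  2
 f  0  0  0  0  0  0  1  1  2  2  2
 m  0  1  1  1  1  1  1  1  2  3  3
 g  0  1  1  1  1  1  1  1  2  3  3
 j  0  1  1  1  1  1  1  1  2  3  3

3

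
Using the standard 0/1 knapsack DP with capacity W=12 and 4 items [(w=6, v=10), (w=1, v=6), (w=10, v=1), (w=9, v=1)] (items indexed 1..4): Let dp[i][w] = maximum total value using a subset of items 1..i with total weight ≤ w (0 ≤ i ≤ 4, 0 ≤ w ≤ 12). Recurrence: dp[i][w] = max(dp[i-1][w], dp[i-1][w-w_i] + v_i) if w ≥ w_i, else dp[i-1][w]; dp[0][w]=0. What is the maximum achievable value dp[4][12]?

16

i\w   0   1   2   3   4   5   6   7   8   9  10  11  12
  0   0   0   0   0   0   0   0   0   0   0   0   0   0
  1   0   0   0   0   0   0  10  10  10  10  10  10  10
  2   0   6   6   6   6   6  10  16  16  16  16  16  16
  3   0   6   6   6   6   6  10  16  16  16  16  16  16
  4   0   6   6   6   6   6  10  16  16  16  16  16  16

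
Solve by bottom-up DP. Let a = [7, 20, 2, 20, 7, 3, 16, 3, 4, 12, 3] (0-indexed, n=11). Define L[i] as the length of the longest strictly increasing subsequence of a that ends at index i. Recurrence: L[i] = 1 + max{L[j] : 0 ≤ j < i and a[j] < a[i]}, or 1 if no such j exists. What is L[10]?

2

   i    0    1    2    3    4    5    6    7    8    9   10
a[i]    7   20    2   20    7    3   16    3    4   12    3
L[i]    1    2    1    2    2    2    3    2    3    4    2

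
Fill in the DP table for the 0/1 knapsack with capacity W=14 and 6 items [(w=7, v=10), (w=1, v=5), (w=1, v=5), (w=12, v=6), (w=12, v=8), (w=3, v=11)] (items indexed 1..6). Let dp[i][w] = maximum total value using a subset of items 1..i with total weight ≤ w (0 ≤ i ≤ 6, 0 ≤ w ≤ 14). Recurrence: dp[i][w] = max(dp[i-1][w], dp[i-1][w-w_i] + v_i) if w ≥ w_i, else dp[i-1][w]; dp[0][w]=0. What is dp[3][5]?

i\w   0   1   2   3   4   5   6   7   8   9  10  11  12  13  14
  0   0   0   0   0   0   0   0   0   0   0   0   0   0   0   0
  1   0   0   0   0   0   0   0  10  10  10  10  10  10  10  10
  2   0   5   5   5   5   5   5  10  15  15  15  15  15  15  15
  3   0   5  10  10  10  10  10  10  15  20  20  20  20  20  20
  4   0   5  10  10  10  10  10  10  15  20  20  20  20  20  20
  5   0   5  10  10  10  10  10  10  15  20  20  20  20  20  20
  6   0   5  10  11  16  21  21  21  21  21  21  26  31  31  31

10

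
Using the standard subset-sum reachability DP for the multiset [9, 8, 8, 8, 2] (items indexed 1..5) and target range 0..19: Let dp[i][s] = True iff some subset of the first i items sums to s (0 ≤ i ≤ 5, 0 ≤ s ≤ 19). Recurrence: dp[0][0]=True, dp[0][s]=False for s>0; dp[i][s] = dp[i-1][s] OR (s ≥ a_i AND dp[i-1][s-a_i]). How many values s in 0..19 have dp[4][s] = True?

5

i\s   0   1   2   3   4   5   6   7   8   9  10  11  12  13  14  15  16  17  18  19
  0   T   F   F   F   F   F   F   F   F   F   F   F   F   F   F   F   F   F   F   F
  1   T   F   F   F   F   F   F   F   F   T   F   F   F   F   F   F   F   F   F   F
  2   T   F   F   F   F   F   F   F   T   T   F   F   F   F   F   F   F   T   F   F
  3   T   F   F   F   F   F   F   F   T   T   F   F   F   F   F   F   T   T   F   F
  4   T   F   F   F   F   F   F   F   T   T   F   F   F   F   F   F   T   T   F   F
  5   T   F   T   F   F   F   F   F   T   T   T   T   F   F   F   F   T   T   T   T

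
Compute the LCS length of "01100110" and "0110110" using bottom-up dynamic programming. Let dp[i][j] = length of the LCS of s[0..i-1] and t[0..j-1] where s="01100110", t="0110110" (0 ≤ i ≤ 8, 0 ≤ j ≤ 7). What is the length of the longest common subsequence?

7

   ''  0  1  1  0  1  1  0
''  0  0  0  0  0  0  0  0
 0  0  1  1  1  1  1  1  1
 1  0  1  2  2  2  2  2  2
 1  0  1  2  3  3  3  3  3
 0  0  1  2  3  4  4  4  4
 0  0  1  2  3  4  4  4  5
 1  0  1  2  3  4  5  5  5
 1  0  1  2  3  4  5  6  6
 0  0  1  2  3  4  5  6  7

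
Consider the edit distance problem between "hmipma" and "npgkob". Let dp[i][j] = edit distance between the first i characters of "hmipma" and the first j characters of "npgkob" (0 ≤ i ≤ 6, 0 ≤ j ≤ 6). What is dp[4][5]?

5

   ''  n  p  g  k  o  b
''  0  1  2  3  4  5  6
 h  1  1  2  3  4  5  6
 m  2  2  2  3  4  5  6
 i  3  3  3  3  4  5  6
 p  4  4  3  4  4  5  6
 m  5  5  4  4  5  5  6
 a  6  6  5  5  5  6  6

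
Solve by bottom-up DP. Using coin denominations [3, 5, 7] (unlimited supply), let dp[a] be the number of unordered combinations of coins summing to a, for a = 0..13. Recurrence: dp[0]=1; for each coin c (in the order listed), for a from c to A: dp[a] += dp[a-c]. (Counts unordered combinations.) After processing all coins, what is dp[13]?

after  coin     0     1     2     3     4     5     6     7     8     9    10    11    12    13
          3     1     0     0     1     0     0     1     0     0     1     0     0     1     0
          5     1     0     0     1     0     1     1     0     1     1     1     1     1     1
          7     1     0     0     1     0     1     1     1     1     1     2     1     2     2

2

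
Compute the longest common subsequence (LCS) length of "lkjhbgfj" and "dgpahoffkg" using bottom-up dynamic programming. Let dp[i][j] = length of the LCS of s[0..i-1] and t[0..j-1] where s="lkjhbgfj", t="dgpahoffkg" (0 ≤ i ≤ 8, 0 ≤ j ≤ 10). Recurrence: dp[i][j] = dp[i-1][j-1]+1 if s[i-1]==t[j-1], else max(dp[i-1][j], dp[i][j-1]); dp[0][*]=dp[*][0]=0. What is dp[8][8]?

2

   ''  d  g  p  a  h  o  f  f  k  g
''  0  0  0  0  0  0  0  0  0  0  0
 l  0  0  0  0  0  0  0  0  0  0  0
 k  0  0  0  0  0  0  0  0  0  1  1
 j  0  0  0  0  0  0  0  0  0  1  1
 h  0  0  0  0  0  1  1  1  1  1  1
 b  0  0  0  0  0  1  1  1  1  1  1
 g  0  0  1  1  1  1  1  1  1  1  2
 f  0  0  1  1  1  1  1  2  2  2  2
 j  0  0  1  1  1  1  1  2  2  2  2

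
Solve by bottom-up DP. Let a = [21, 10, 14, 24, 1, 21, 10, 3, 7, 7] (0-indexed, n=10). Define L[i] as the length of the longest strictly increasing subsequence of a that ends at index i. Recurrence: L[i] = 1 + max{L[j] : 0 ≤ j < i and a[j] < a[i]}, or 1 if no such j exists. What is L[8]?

3

   i    0    1    2    3    4    5    6    7    8    9
a[i]   21   10   14   24    1   21   10    3    7    7
L[i]    1    1    2    3    1    3    2    2    3    3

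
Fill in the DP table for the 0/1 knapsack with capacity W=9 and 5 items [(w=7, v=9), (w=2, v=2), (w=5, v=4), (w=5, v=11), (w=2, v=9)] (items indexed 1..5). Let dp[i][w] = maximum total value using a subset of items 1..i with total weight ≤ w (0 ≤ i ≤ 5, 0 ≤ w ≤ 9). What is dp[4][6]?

i\w   0   1   2   3   4   5   6   7   8   9
  0   0   0   0   0   0   0   0   0   0   0
  1   0   0   0   0   0   0   0   9   9   9
  2   0   0   2   2   2   2   2   9   9  11
  3   0   0   2   2   2   4   4   9   9  11
  4   0   0   2   2   2  11  11  13  13  13
  5   0   0   9   9  11  11  11  20  20  22

11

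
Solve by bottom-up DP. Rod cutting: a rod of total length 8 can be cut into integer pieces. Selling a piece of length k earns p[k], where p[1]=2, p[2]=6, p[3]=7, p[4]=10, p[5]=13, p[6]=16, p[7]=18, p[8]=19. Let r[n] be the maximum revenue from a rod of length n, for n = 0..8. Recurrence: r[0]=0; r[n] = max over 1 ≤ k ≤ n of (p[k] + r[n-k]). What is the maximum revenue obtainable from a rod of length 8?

   n    0    1    2    3    4    5    6    7    8
r[n]    0    2    6    8   12   14   18   20   24

24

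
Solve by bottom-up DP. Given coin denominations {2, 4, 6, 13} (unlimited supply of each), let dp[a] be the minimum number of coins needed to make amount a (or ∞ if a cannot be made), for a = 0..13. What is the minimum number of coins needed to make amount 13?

1

 a  0  1  2  3  4  5  6  7  8  9 10 11 12 13
dp  0  -  1  -  1  -  1  -  2  -  2  -  2  1
(- denotes ∞ / unreachable)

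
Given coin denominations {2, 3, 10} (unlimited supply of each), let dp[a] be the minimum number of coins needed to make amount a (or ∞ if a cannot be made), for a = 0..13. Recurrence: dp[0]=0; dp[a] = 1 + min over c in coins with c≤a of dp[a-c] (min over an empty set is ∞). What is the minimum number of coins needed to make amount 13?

2

 a  0  1  2  3  4  5  6  7  8  9 10 11 12 13
dp  0  -  1  1  2  2  2  3  3  3  1  4  2  2
(- denotes ∞ / unreachable)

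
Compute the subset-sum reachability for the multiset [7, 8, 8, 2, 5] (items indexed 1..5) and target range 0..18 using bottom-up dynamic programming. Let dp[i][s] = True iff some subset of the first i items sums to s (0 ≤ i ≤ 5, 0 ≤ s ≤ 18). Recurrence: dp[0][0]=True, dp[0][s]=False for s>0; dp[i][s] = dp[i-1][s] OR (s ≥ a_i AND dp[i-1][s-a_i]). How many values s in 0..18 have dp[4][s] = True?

i\s   0   1   2   3   4   5   6   7   8   9  10  11  12  13  14  15  16  17  18
  0   T   F   F   F   F   F   F   F   F   F   F   F   F   F   F   F   F   F   F
  1   T   F   F   F   F   F   F   T   F   F   F   F   F   F   F   F   F   F   F
  2   T   F   F   F   F   F   F   T   T   F   F   F   F   F   F   T   F   F   F
  3   T   F   F   F   F   F   F   T   T   F   F   F   F   F   F   T   T   F   F
  4   T   F   T   F   F   F   F   T   T   T   T   F   F   F   F   T   T   T   T
  5   T   F   T   F   F   T   F   T   T   T   T   F   T   T   T   T   T   T   T

10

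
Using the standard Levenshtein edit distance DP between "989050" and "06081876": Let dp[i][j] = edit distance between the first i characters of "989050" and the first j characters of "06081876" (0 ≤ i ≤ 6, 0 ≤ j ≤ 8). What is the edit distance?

7

   ''  0  6  0  8  1  8  7  6
''  0  1  2  3  4  5  6  7  8
 9  1  1  2  3  4  5  6  7  8
 8  2  2  2  3  3  4  5  6  7
 9  3  3  3  3  4  4  5  6  7
 0  4  3  4  3  4  5  5  6  7
 5  5  4  4  4  4  5  6  6  7
 0  6  5  5  4  5  5  6  7  7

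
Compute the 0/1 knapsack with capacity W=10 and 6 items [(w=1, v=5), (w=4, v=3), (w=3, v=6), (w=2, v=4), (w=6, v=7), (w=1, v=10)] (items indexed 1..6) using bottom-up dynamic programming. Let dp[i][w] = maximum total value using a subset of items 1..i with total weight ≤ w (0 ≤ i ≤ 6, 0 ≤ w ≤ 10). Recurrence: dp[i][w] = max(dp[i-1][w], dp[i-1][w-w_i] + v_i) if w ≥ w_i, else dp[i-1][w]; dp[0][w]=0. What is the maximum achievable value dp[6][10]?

26

i\w   0   1   2   3   4   5   6   7   8   9  10
  0   0   0   0   0   0   0   0   0   0   0   0
  1   0   5   5   5   5   5   5   5   5   5   5
  2   0   5   5   5   5   8   8   8   8   8   8
  3   0   5   5   6  11  11  11  11  14  14  14
  4   0   5   5   9  11  11  15  15  15  15  18
  5   0   5   5   9  11  11  15  15  15  16  18
  6   0  10  15  15  19  21  21  25  25  25  26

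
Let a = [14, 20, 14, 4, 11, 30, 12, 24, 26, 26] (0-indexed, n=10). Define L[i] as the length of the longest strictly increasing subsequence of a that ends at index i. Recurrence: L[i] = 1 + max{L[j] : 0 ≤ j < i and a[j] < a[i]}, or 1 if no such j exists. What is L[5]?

3

   i    0    1    2    3    4    5    6    7    8    9
a[i]   14   20   14    4   11   30   12   24   26   26
L[i]    1    2    1    1    2    3    3    4    5    5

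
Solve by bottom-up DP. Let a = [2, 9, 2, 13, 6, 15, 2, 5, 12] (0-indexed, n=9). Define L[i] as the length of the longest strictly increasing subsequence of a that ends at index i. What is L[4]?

   i    0    1    2    3    4    5    6    7    8
a[i]    2    9    2   13    6   15    2    5   12
L[i]    1    2    1    3    2    4    1    2    3

2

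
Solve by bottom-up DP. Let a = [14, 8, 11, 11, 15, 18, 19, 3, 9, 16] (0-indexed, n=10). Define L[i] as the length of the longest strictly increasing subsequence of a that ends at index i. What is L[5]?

4

   i    0    1    2    3    4    5    6    7    8    9
a[i]   14    8   11   11   15   18   19    3    9   16
L[i]    1    1    2    2    3    4    5    1    2    4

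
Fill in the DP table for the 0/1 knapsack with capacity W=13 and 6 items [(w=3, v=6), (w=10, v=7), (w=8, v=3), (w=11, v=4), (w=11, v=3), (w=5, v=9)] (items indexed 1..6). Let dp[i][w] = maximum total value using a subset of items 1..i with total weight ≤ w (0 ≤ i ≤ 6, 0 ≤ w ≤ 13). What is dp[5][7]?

6

i\w   0   1   2   3   4   5   6   7   8   9  10  11  12  13
  0   0   0   0   0   0   0   0   0   0   0   0   0   0   0
  1   0   0   0   6   6   6   6   6   6   6   6   6   6   6
  2   0   0   0   6   6   6   6   6   6   6   7   7   7  13
  3   0   0   0   6   6   6   6   6   6   6   7   9   9  13
  4   0   0   0   6   6   6   6   6   6   6   7   9   9  13
  5   0   0   0   6   6   6   6   6   6   6   7   9   9  13
  6   0   0   0   6   6   9   9   9  15  15  15  15  15  15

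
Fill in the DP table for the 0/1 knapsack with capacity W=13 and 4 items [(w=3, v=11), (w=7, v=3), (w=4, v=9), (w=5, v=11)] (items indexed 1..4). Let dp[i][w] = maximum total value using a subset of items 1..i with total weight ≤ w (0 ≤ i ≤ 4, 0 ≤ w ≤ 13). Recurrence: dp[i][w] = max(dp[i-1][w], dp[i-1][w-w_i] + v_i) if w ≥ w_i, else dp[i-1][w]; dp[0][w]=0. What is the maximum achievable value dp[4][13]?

31

i\w   0   1   2   3   4   5   6   7   8   9  10  11  12  13
  0   0   0   0   0   0   0   0   0   0   0   0   0   0   0
  1   0   0   0  11  11  11  11  11  11  11  11  11  11  11
  2   0   0   0  11  11  11  11  11  11  11  14  14  14  14
  3   0   0   0  11  11  11  11  20  20  20  20  20  20  20
  4   0   0   0  11  11  11  11  20  22  22  22  22  31  31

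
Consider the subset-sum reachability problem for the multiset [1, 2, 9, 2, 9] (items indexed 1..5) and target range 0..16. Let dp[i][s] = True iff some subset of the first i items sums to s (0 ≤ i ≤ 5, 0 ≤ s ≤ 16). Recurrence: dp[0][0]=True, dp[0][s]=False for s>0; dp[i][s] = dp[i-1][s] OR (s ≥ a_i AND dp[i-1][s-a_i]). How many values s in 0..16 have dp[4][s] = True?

i\s   0   1   2   3   4   5   6   7   8   9  10  11  12  13  14  15  16
  0   T   F   F   F   F   F   F   F   F   F   F   F   F   F   F   F   F
  1   T   T   F   F   F   F   F   F   F   F   F   F   F   F   F   F   F
  2   T   T   T   T   F   F   F   F   F   F   F   F   F   F   F   F   F
  3   T   T   T   T   F   F   F   F   F   T   T   T   T   F   F   F   F
  4   T   T   T   T   T   T   F   F   F   T   T   T   T   T   T   F   F
  5   T   T   T   T   T   T   F   F   F   T   T   T   T   T   T   F   F

12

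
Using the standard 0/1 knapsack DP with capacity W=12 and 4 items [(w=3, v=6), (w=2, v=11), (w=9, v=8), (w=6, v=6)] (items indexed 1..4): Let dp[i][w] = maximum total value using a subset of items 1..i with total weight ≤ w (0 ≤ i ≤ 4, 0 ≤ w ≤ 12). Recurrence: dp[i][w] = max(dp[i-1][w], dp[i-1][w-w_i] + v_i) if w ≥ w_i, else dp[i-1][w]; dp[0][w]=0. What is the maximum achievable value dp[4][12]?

i\w   0   1   2   3   4   5   6   7   8   9  10  11  12
  0   0   0   0   0   0   0   0   0   0   0   0   0   0
  1   0   0   0   6   6   6   6   6   6   6   6   6   6
  2   0   0  11  11  11  17  17  17  17  17  17  17  17
  3   0   0  11  11  11  17  17  17  17  17  17  19  19
  4   0   0  11  11  11  17  17  17  17  17  17  23  23

23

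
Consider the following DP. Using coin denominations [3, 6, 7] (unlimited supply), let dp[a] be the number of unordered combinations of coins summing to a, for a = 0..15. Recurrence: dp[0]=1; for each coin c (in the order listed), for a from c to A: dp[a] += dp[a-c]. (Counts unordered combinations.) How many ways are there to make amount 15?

after  coin     0     1     2     3     4     5     6     7     8     9    10    11    12    13    14    15
          3     1     0     0     1     0     0     1     0     0     1     0     0     1     0     0     1
          6     1     0     0     1     0     0     2     0     0     2     0     0     3     0     0     3
          7     1     0     0     1     0     0     2     1     0     2     1     0     3     2     1     3

3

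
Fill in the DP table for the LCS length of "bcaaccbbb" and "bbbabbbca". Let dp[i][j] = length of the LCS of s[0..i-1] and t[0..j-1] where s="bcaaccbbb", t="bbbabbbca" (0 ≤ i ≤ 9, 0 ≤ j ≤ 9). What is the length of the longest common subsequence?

   ''  b  b  b  a  b  b  b  c  a
''  0  0  0  0  0  0  0  0  0  0
 b  0  1  1  1  1  1  1  1  1  1
 c  0  1  1  1  1  1  1  1  2  2
 a  0  1  1  1  2  2  2  2  2  3
 a  0  1  1  1  2  2  2  2  2  3
 c  0  1  1  1  2  2  2  2  3  3
 c  0  1  1  1  2  2  2  2  3  3
 b  0  1  2  2  2  3  3  3  3  3
 b  0  1  2  3  3  3  4  4  4  4
 b  0  1  2  3  3  4  4  5  5  5

5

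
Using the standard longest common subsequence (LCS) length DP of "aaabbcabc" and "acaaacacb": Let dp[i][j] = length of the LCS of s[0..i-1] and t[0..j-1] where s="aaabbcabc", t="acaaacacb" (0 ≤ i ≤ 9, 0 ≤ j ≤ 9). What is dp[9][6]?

   ''  a  c  a  a  a  c  a  c  b
''  0  0  0  0  0  0  0  0  0  0
 a  0  1  1  1  1  1  1  1  1  1
 a  0  1  1  2  2  2  2  2  2  2
 a  0  1  1  2  3  3  3  3  3  3
 b  0  1  1  2  3  3  3  3  3  4
 b  0  1  1  2  3  3  3  3  3  4
 c  0  1  2  2  3  3  4  4  4  4
 a  0  1  2  3  3  4  4  5  5  5
 b  0  1  2  3  3  4  4  5  5  6
 c  0  1  2  3  3  4  5  5  6  6

5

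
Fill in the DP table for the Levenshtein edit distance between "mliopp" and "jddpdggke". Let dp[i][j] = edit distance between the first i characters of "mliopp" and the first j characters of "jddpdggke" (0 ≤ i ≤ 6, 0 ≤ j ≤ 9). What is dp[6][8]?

   ''  j  d  d  p  d  g  g  k  e
''  0  1  2  3  4  5  6  7  8  9
 m  1  1  2  3  4  5  6  7  8  9
 l  2  2  2  3  4  5  6  7  8  9
 i  3  3  3  3  4  5  6  7  8  9
 o  4  4  4  4  4  5  6  7  8  9
 p  5  5  5  5  4  5  6  7  8  9
 p  6  6  6  6  5  5  6  7  8  9

8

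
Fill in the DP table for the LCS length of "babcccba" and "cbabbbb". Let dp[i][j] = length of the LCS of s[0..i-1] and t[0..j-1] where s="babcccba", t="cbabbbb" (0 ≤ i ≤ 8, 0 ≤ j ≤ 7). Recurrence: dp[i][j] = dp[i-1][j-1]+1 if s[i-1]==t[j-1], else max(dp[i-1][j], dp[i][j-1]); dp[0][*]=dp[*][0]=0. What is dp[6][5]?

3

   ''  c  b  a  b  b  b  b
''  0  0  0  0  0  0  0  0
 b  0  0  1  1  1  1  1  1
 a  0  0  1  2  2  2  2  2
 b  0  0  1  2  3  3  3  3
 c  0  1  1  2  3  3  3  3
 c  0  1  1  2  3  3  3  3
 c  0  1  1  2  3  3  3  3
 b  0  1  2  2  3  4  4  4
 a  0  1  2  3  3  4  4  4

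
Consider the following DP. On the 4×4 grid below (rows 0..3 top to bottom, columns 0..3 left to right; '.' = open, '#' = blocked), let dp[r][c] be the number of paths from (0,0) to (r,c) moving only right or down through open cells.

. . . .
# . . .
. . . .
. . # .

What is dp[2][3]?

6

r\c   0   1   2   3
  0   1   1   1   1
  1   0   1   2   3
  2   0   1   3   6
  3   0   1   0   6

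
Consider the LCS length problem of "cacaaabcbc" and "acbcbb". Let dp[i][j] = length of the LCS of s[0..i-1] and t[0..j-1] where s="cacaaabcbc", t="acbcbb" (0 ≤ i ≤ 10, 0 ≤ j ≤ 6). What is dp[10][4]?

   ''  a  c  b  c  b  b
''  0  0  0  0  0  0  0
 c  0  0  1  1  1  1  1
 a  0  1  1  1  1  1  1
 c  0  1  2  2  2  2  2
 a  0  1  2  2  2  2  2
 a  0  1  2  2  2  2  2
 a  0  1  2  2  2  2  2
 b  0  1  2  3  3  3  3
 c  0  1  2  3  4  4  4
 b  0  1  2  3  4  5  5
 c  0  1  2  3  4  5  5

4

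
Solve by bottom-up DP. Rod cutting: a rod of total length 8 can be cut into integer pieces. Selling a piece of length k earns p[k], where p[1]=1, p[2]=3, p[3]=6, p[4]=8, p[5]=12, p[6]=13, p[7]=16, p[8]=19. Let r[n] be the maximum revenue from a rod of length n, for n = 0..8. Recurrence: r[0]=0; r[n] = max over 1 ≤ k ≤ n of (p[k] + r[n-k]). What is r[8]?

19

   n    0    1    2    3    4    5    6    7    8
r[n]    0    1    3    6    8   12   13   16   19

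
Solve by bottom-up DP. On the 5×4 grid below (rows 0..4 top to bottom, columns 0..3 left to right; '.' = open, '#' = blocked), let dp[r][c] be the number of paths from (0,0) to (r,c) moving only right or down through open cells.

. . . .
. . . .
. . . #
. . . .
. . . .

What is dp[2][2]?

6

r\c   0   1   2   3
  0   1   1   1   1
  1   1   2   3   4
  2   1   3   6   0
  3   1   4  10  10
  4   1   5  15  25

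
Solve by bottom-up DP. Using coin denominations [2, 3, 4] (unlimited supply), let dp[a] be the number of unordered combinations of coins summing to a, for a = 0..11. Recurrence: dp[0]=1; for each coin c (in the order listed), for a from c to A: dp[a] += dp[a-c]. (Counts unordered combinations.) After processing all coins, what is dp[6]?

after  coin     0     1     2     3     4     5     6     7     8     9    10    11
          2     1     0     1     0     1     0     1     0     1     0     1     0
          3     1     0     1     1     1     1     2     1     2     2     2     2
          4     1     0     1     1     2     1     3     2     4     3     5     4

3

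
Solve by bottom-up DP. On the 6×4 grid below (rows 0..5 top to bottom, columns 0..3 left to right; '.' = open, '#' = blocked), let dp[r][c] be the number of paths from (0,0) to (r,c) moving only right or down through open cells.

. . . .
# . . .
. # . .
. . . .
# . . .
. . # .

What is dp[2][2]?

r\c   0   1   2   3
  0   1   1   1   1
  1   0   1   2   3
  2   0   0   2   5
  3   0   0   2   7
  4   0   0   2   9
  5   0   0   0   9

2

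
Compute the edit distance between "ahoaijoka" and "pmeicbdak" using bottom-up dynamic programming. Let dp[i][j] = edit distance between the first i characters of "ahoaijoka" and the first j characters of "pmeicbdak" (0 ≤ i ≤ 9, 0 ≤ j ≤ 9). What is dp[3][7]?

7

   ''  p  m  e  i  c  b  d  a  k
''  0  1  2  3  4  5  6  7  8  9
 a  1  1  2  3  4  5  6  7  7  8
 h  2  2  2  3  4  5  6  7  8  8
 o  3  3  3  3  4  5  6  7  8  9
 a  4  4  4  4  4  5  6  7  7  8
 i  5  5  5  5  4  5  6  7  8  8
 j  6  6  6  6  5  5  6  7  8  9
 o  7  7  7  7  6  6  6  7  8  9
 k  8  8  8  8  7  7  7  7  8  8
 a  9  9  9  9  8  8  8  8  7  8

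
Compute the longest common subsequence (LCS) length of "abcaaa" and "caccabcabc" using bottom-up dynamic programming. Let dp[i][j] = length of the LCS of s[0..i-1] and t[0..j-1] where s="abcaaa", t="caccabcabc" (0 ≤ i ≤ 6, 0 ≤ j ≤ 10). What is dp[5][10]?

   ''  c  a  c  c  a  b  c  a  b  c
''  0  0  0  0  0  0  0  0  0  0  0
 a  0  0  1  1  1  1  1  1  1  1  1
 b  0  0  1  1  1  1  2  2  2  2  2
 c  0  1  1  2  2  2  2  3  3  3  3
 a  0  1  2  2  2  3  3  3  4  4  4
 a  0  1  2  2  2  3  3  3  4  4  4
 a  0  1  2  2  2  3  3  3  4  4  4

4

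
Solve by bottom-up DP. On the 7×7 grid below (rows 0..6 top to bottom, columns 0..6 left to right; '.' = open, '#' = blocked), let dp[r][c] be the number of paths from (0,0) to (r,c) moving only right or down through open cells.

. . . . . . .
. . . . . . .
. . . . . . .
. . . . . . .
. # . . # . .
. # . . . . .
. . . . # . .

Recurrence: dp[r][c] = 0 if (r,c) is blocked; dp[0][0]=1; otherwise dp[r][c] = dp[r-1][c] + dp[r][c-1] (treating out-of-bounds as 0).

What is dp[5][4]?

40

r\c   0   1   2   3   4   5   6
  0   1   1   1   1   1   1   1
  1   1   2   3   4   5   6   7
  2   1   3   6  10  15  21  28
  3   1   4  10  20  35  56  84
  4   1   0  10  30   0  56 140
  5   1   0  10  40  40  96 236
  6   1   1  11  51   0  96 332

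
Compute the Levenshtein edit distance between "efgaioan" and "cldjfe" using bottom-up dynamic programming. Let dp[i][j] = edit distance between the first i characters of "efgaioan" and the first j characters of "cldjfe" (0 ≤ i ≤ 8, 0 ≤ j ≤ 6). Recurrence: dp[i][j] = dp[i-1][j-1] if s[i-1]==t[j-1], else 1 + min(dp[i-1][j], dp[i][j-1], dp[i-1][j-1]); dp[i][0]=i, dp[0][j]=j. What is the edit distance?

8

   ''  c  l  d  j  f  e
''  0  1  2  3  4  5  6
 e  1  1  2  3  4  5  5
 f  2  2  2  3  4  4  5
 g  3  3  3  3  4  5  5
 a  4  4  4  4  4  5  6
 i  5  5  5  5  5  5  6
 o  6  6  6  6  6  6  6
 a  7  7  7  7  7  7  7
 n  8  8  8  8  8  8  8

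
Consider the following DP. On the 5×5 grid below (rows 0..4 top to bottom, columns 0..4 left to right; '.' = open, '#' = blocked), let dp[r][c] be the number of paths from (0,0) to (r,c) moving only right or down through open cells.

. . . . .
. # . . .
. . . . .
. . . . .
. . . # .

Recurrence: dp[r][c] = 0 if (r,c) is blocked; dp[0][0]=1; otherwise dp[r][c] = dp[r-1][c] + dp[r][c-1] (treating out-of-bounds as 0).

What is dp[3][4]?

15

r\c   0   1   2   3   4
  0   1   1   1   1   1
  1   1   0   1   2   3
  2   1   1   2   4   7
  3   1   2   4   8  15
  4   1   3   7   0  15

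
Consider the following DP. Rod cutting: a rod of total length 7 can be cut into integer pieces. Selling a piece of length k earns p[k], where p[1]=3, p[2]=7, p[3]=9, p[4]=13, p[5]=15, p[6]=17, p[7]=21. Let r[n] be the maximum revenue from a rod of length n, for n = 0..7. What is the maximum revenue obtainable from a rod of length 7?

   n    0    1    2    3    4    5    6    7
r[n]    0    3    7   10   14   17   21   24

24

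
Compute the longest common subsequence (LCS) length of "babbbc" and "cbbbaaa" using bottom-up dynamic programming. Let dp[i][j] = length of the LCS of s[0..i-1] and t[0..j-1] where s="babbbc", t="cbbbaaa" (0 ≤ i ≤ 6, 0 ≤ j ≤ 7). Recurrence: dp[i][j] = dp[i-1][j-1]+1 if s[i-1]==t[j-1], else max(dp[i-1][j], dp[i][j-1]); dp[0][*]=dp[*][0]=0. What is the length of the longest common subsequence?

3

   ''  c  b  b  b  a  a  a
''  0  0  0  0  0  0  0  0
 b  0  0  1  1  1  1  1  1
 a  0  0  1  1  1  2  2  2
 b  0  0  1  2  2  2  2  2
 b  0  0  1  2  3  3  3  3
 b  0  0  1  2  3  3  3  3
 c  0  1  1  2  3  3  3  3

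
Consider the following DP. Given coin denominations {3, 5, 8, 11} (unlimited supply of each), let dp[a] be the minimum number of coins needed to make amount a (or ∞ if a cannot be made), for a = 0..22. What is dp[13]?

 a  0  1  2  3  4  5  6  7  8  9 10 11 12 13 14 15 16 17 18 19 20 21 22
dp  0  -  -  1  -  1  2  -  1  3  2  1  4  2  2  3  2  3  3  2  4  3  2
(- denotes ∞ / unreachable)

2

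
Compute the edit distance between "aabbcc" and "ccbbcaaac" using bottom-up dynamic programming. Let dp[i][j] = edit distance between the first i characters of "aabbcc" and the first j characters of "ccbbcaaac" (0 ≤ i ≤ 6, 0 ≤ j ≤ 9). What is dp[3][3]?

2

   ''  c  c  b  b  c  a  a  a  c
''  0  1  2  3  4  5  6  7  8  9
 a  1  1  2  3  4  5  5  6  7  8
 a  2  2  2  3  4  5  5  5  6  7
 b  3  3  3  2  3  4  5  6  6  7
 b  4  4  4  3  2  3  4  5  6  7
 c  5  4  4  4  3  2  3  4  5  6
 c  6  5  4  5  4  3  3  4  5  5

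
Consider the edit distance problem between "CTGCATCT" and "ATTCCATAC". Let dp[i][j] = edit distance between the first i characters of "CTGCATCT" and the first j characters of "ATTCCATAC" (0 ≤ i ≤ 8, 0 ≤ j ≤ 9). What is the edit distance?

   ''  A  T  T  C  C  A  T  A  C
''  0  1  2  3  4  5  6  7  8  9
 C  1  1  2  3  3  4  5  6  7  8
 T  2  2  1  2  3  4  5  5  6  7
 G  3  3  2  2  3  4  5  6  6  7
 C  4  4  3  3  2  3  4  5  6  6
 A  5  4  4  4  3  3  3  4  5  6
 T  6  5  4  4  4  4  4  3  4  5
 C  7  6  5  5  4  4  5  4  4  4
 T  8  7  6  5  5  5  5  5  5  5

5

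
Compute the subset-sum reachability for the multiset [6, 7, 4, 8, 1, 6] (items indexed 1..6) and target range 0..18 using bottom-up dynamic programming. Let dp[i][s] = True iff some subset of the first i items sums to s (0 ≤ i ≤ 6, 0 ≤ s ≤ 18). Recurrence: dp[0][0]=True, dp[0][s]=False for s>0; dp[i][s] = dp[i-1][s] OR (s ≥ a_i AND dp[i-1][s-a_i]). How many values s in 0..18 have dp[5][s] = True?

i\s   0   1   2   3   4   5   6   7   8   9  10  11  12  13  14  15  16  17  18
  0   T   F   F   F   F   F   F   F   F   F   F   F   F   F   F   F   F   F   F
  1   T   F   F   F   F   F   T   F   F   F   F   F   F   F   F   F   F   F   F
  2   T   F   F   F   F   F   T   T   F   F   F   F   F   T   F   F   F   F   F
  3   T   F   F   F   T   F   T   T   F   F   T   T   F   T   F   F   F   T   F
  4   T   F   F   F   T   F   T   T   T   F   T   T   T   T   T   T   F   T   T
  5   T   T   F   F   T   T   T   T   T   T   T   T   T   T   T   T   T   T   T
  6   T   T   F   F   T   T   T   T   T   T   T   T   T   T   T   T   T   T   T

17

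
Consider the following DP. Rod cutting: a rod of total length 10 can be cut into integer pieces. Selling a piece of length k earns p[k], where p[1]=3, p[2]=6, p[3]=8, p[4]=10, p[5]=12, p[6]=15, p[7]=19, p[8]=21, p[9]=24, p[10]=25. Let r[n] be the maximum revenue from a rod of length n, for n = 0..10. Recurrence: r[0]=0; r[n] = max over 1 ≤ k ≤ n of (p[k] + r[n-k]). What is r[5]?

15

   n    0    1    2    3    4    5    6    7    8    9   10
r[n]    0    3    6    9   12   15   18   21   24   27   30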